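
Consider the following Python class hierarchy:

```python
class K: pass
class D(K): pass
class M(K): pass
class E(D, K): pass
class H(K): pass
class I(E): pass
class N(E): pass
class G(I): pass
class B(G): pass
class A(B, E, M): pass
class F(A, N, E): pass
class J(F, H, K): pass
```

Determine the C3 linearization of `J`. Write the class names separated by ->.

J -> F -> A -> B -> G -> I -> N -> E -> D -> M -> H -> K -> object

L[J] = J + merge(L[F], L[H], L[K], [F H K])
  take F:  [F A B G I N E D M K object] + [H K object] + [K object] + [F H K]
  take A:  [A B G I N E D M K object] + [H K object] + [K object] + [H K]
  take B:  [B G I N E D M K object] + [H K object] + [K object] + [H K]
  take G:  [G I N E D M K object] + [H K object] + [K object] + [H K]
  take I:  [I N E D M K object] + [H K object] + [K object] + [H K]
  take N:  [N E D M K object] + [H K object] + [K object] + [H K]
  take E:  [E D M K object] + [H K object] + [K object] + [H K]
  take D:  [D M K object] + [H K object] + [K object] + [H K]
  take M:  [M K object] + [H K object] + [K object] + [H K]
  take H:  [K object] + [H K object] + [K object] + [H K]
  take K:  [K object] + [K object] + [K object] + [K]
  take object:  [object] + [object] + [object]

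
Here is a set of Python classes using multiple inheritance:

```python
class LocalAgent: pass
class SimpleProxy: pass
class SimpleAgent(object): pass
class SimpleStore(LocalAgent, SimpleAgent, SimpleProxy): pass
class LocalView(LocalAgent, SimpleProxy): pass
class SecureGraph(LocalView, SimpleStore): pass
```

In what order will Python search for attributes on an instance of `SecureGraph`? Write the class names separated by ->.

SecureGraph -> LocalView -> SimpleStore -> LocalAgent -> SimpleAgent -> SimpleProxy -> object

L[SecureGraph] = SecureGraph + merge(L[LocalView], L[SimpleStore], [LocalView SimpleStore])
  take LocalView:  [LocalView LocalAgent SimpleProxy object] + [SimpleStore LocalAgent SimpleAgent SimpleProxy object] + [LocalView SimpleStore]
  take SimpleStore:  [LocalAgent SimpleProxy object] + [SimpleStore LocalAgent SimpleAgent SimpleProxy object] + [SimpleStore]
  take LocalAgent:  [LocalAgent SimpleProxy object] + [LocalAgent SimpleAgent SimpleProxy object]
  take SimpleAgent:  [SimpleProxy object] + [SimpleAgent SimpleProxy object]
  take SimpleProxy:  [SimpleProxy object] + [SimpleProxy object]
  take object:  [object] + [object]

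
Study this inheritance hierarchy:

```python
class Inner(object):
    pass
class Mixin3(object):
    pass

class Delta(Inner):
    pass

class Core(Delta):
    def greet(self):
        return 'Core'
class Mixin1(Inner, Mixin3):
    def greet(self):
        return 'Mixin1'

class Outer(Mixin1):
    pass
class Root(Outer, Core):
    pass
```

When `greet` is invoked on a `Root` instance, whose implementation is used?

Mixin1

L[Root] = Root + merge(L[Outer], L[Core], [Outer Core])
  take Outer:  [Outer Mixin1 Inner Mixin3 object] + [Core Delta Inner object] + [Outer Core]
  take Mixin1:  [Mixin1 Inner Mixin3 object] + [Core Delta Inner object] + [Core]
  take Core:  [Inner Mixin3 object] + [Core Delta Inner object] + [Core]
  take Delta:  [Inner Mixin3 object] + [Delta Inner object]
  take Inner:  [Inner Mixin3 object] + [Inner object]
  take Mixin3:  [Mixin3 object] + [object]
  take object:  [object] + [object]
MRO: Root Outer Mixin1 Core Delta Inner Mixin3 object
greet is defined in: Core, Mixin1. First along the MRO is Mixin1.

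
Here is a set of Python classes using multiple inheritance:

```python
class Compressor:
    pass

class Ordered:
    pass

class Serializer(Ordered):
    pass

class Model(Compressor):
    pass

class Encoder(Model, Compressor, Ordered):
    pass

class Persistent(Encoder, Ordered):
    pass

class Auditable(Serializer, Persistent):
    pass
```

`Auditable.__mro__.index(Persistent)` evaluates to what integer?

L[Auditable] = Auditable + merge(L[Serializer], L[Persistent], [Serializer Persistent])
  take Serializer:  [Serializer Ordered object] + [Persistent Encoder Model Compressor Ordered object] + [Serializer Persistent]
  take Persistent:  [Ordered object] + [Persistent Encoder Model Compressor Ordered object] + [Persistent]
  take Encoder:  [Ordered object] + [Encoder Model Compressor Ordered object]
  take Model:  [Ordered object] + [Model Compressor Ordered object]
  take Compressor:  [Ordered object] + [Compressor Ordered object]
  take Ordered:  [Ordered object] + [Ordered object]
  take object:  [object] + [object]
MRO: Auditable Serializer Persistent Encoder Model Compressor Ordered object
Persistent sits at index 2.

2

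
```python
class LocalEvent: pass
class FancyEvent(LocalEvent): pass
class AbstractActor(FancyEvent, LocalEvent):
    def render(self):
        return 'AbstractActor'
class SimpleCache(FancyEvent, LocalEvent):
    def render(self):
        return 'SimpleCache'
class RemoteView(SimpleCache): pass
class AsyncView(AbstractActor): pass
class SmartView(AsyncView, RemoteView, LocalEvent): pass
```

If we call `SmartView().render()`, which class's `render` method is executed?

AbstractActor

L[SmartView] = SmartView + merge(L[AsyncView], L[RemoteView], L[LocalEvent], [AsyncView RemoteView LocalEvent])
  take AsyncView:  [AsyncView AbstractActor FancyEvent LocalEvent object] + [RemoteView SimpleCache FancyEvent LocalEvent object] + [LocalEvent object] + [AsyncView RemoteView LocalEvent]
  take AbstractActor:  [AbstractActor FancyEvent LocalEvent object] + [RemoteView SimpleCache FancyEvent LocalEvent object] + [LocalEvent object] + [RemoteView LocalEvent]
  take RemoteView:  [FancyEvent LocalEvent object] + [RemoteView SimpleCache FancyEvent LocalEvent object] + [LocalEvent object] + [RemoteView LocalEvent]
  take SimpleCache:  [FancyEvent LocalEvent object] + [SimpleCache FancyEvent LocalEvent object] + [LocalEvent object] + [LocalEvent]
  take FancyEvent:  [FancyEvent LocalEvent object] + [FancyEvent LocalEvent object] + [LocalEvent object] + [LocalEvent]
  take LocalEvent:  [LocalEvent object] + [LocalEvent object] + [LocalEvent object] + [LocalEvent]
  take object:  [object] + [object] + [object]
MRO: SmartView AsyncView AbstractActor RemoteView SimpleCache FancyEvent LocalEvent object
render is defined in: AbstractActor, SimpleCache. First along the MRO is AbstractActor.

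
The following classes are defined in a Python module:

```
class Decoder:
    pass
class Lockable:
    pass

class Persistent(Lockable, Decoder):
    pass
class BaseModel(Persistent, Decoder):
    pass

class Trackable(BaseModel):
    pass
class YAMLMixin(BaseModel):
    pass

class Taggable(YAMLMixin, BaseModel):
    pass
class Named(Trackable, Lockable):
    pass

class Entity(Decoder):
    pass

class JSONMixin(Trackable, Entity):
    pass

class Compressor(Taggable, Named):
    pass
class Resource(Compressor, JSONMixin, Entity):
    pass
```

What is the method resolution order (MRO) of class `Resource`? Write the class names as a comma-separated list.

L[Resource] = Resource + merge(L[Compressor], L[JSONMixin], L[Entity], [Compressor JSONMixin Entity])
  take Compressor:  [Compressor Taggable YAMLMixin Named Trackable BaseModel Persistent Lockable Decoder object] + [JSONMixin Trackable BaseModel Persistent Lockable Entity Decoder object] + [Entity Decoder object] + [Compressor JSONMixin Entity]
  take Taggable:  [Taggable YAMLMixin Named Trackable BaseModel Persistent Lockable Decoder object] + [JSONMixin Trackable BaseModel Persistent Lockable Entity Decoder object] + [Entity Decoder object] + [JSONMixin Entity]
  take YAMLMixin:  [YAMLMixin Named Trackable BaseModel Persistent Lockable Decoder object] + [JSONMixin Trackable BaseModel Persistent Lockable Entity Decoder object] + [Entity Decoder object] + [JSONMixin Entity]
  take Named:  [Named Trackable BaseModel Persistent Lockable Decoder object] + [JSONMixin Trackable BaseModel Persistent Lockable Entity Decoder object] + [Entity Decoder object] + [JSONMixin Entity]
  take JSONMixin:  [Trackable BaseModel Persistent Lockable Decoder object] + [JSONMixin Trackable BaseModel Persistent Lockable Entity Decoder object] + [Entity Decoder object] + [JSONMixin Entity]
  take Trackable:  [Trackable BaseModel Persistent Lockable Decoder object] + [Trackable BaseModel Persistent Lockable Entity Decoder object] + [Entity Decoder object] + [Entity]
  take BaseModel:  [BaseModel Persistent Lockable Decoder object] + [BaseModel Persistent Lockable Entity Decoder object] + [Entity Decoder object] + [Entity]
  take Persistent:  [Persistent Lockable Decoder object] + [Persistent Lockable Entity Decoder object] + [Entity Decoder object] + [Entity]
  take Lockable:  [Lockable Decoder object] + [Lockable Entity Decoder object] + [Entity Decoder object] + [Entity]
  take Entity:  [Decoder object] + [Entity Decoder object] + [Entity Decoder object] + [Entity]
  take Decoder:  [Decoder object] + [Decoder object] + [Decoder object]
  take object:  [object] + [object] + [object]

Resource, Compressor, Taggable, YAMLMixin, Named, JSONMixin, Trackable, BaseModel, Persistent, Lockable, Entity, Decoder, object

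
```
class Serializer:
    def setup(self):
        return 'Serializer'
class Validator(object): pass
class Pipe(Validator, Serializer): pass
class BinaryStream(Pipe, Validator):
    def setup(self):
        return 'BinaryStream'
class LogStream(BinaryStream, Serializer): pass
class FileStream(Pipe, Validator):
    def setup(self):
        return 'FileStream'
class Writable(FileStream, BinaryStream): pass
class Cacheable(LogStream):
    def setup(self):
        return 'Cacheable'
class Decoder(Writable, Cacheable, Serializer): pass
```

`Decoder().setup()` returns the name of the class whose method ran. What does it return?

L[Decoder] = Decoder + merge(L[Writable], L[Cacheable], L[Serializer], [Writable Cacheable Serializer])
  take Writable:  [Writable FileStream BinaryStream Pipe Validator Serializer object] + [Cacheable LogStream BinaryStream Pipe Validator Serializer object] + [Serializer object] + [Writable Cacheable Serializer]
  take FileStream:  [FileStream BinaryStream Pipe Validator Serializer object] + [Cacheable LogStream BinaryStream Pipe Validator Serializer object] + [Serializer object] + [Cacheable Serializer]
  take Cacheable:  [BinaryStream Pipe Validator Serializer object] + [Cacheable LogStream BinaryStream Pipe Validator Serializer object] + [Serializer object] + [Cacheable Serializer]
  take LogStream:  [BinaryStream Pipe Validator Serializer object] + [LogStream BinaryStream Pipe Validator Serializer object] + [Serializer object] + [Serializer]
  take BinaryStream:  [BinaryStream Pipe Validator Serializer object] + [BinaryStream Pipe Validator Serializer object] + [Serializer object] + [Serializer]
  take Pipe:  [Pipe Validator Serializer object] + [Pipe Validator Serializer object] + [Serializer object] + [Serializer]
  take Validator:  [Validator Serializer object] + [Validator Serializer object] + [Serializer object] + [Serializer]
  take Serializer:  [Serializer object] + [Serializer object] + [Serializer object] + [Serializer]
  take object:  [object] + [object] + [object]
MRO: Decoder Writable FileStream Cacheable LogStream BinaryStream Pipe Validator Serializer object
setup is defined in: BinaryStream, Cacheable, FileStream, Serializer. First along the MRO is FileStream.

FileStream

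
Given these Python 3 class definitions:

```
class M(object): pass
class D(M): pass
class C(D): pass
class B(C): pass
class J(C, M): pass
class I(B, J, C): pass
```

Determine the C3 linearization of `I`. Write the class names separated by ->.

L[I] = I + merge(L[B], L[J], L[C], [B J C])
  take B:  [B C D M object] + [J C D M object] + [C D M object] + [B J C]
  take J:  [C D M object] + [J C D M object] + [C D M object] + [J C]
  take C:  [C D M object] + [C D M object] + [C D M object] + [C]
  take D:  [D M object] + [D M object] + [D M object]
  take M:  [M object] + [M object] + [M object]
  take object:  [object] + [object] + [object]

I -> B -> J -> C -> D -> M -> object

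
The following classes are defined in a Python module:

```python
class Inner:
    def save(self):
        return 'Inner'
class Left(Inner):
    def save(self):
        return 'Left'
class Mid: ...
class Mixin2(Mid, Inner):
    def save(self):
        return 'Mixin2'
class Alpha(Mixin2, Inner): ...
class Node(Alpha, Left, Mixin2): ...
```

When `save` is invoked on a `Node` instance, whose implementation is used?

Left

L[Node] = Node + merge(L[Alpha], L[Left], L[Mixin2], [Alpha Left Mixin2])
  take Alpha:  [Alpha Mixin2 Mid Inner object] + [Left Inner object] + [Mixin2 Mid Inner object] + [Alpha Left Mixin2]
  take Left:  [Mixin2 Mid Inner object] + [Left Inner object] + [Mixin2 Mid Inner object] + [Left Mixin2]
  take Mixin2:  [Mixin2 Mid Inner object] + [Inner object] + [Mixin2 Mid Inner object] + [Mixin2]
  take Mid:  [Mid Inner object] + [Inner object] + [Mid Inner object]
  take Inner:  [Inner object] + [Inner object] + [Inner object]
  take object:  [object] + [object] + [object]
MRO: Node Alpha Left Mixin2 Mid Inner object
save is defined in: Inner, Left, Mixin2. First along the MRO is Left.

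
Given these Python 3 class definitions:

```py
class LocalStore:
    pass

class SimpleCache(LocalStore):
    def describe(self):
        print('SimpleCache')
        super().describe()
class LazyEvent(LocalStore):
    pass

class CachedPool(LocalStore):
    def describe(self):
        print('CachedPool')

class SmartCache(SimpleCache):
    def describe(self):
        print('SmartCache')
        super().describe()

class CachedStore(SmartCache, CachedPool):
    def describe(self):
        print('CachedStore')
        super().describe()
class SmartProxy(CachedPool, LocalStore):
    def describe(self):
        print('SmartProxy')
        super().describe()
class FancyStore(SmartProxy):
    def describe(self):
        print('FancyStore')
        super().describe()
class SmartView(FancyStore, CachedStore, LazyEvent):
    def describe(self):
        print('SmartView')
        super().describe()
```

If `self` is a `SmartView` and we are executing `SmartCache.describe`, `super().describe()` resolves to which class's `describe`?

SimpleCache

L[SmartView] = SmartView + merge(L[FancyStore], L[CachedStore], L[LazyEvent], [FancyStore CachedStore LazyEvent])
  take FancyStore:  [FancyStore SmartProxy CachedPool LocalStore object] + [CachedStore SmartCache SimpleCache CachedPool LocalStore object] + [LazyEvent LocalStore object] + [FancyStore CachedStore LazyEvent]
  take SmartProxy:  [SmartProxy CachedPool LocalStore object] + [CachedStore SmartCache SimpleCache CachedPool LocalStore object] + [LazyEvent LocalStore object] + [CachedStore LazyEvent]
  take CachedStore:  [CachedPool LocalStore object] + [CachedStore SmartCache SimpleCache CachedPool LocalStore object] + [LazyEvent LocalStore object] + [CachedStore LazyEvent]
  take SmartCache:  [CachedPool LocalStore object] + [SmartCache SimpleCache CachedPool LocalStore object] + [LazyEvent LocalStore object] + [LazyEvent]
  take SimpleCache:  [CachedPool LocalStore object] + [SimpleCache CachedPool LocalStore object] + [LazyEvent LocalStore object] + [LazyEvent]
  take CachedPool:  [CachedPool LocalStore object] + [CachedPool LocalStore object] + [LazyEvent LocalStore object] + [LazyEvent]
  take LazyEvent:  [LocalStore object] + [LocalStore object] + [LazyEvent LocalStore object] + [LazyEvent]
  take LocalStore:  [LocalStore object] + [LocalStore object] + [LocalStore object]
  take object:  [object] + [object] + [object]
MRO: SmartView FancyStore SmartProxy CachedStore SmartCache SimpleCache CachedPool LazyEvent LocalStore object
super() in SmartCache.describe on a SmartView instance goes to the class after SmartCache in SmartView's MRO: SimpleCache.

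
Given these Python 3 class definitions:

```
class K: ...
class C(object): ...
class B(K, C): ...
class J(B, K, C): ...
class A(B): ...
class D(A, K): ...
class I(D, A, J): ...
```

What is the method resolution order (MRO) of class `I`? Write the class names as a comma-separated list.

L[I] = I + merge(L[D], L[A], L[J], [D A J])
  take D:  [D A B K C object] + [A B K C object] + [J B K C object] + [D A J]
  take A:  [A B K C object] + [A B K C object] + [J B K C object] + [A J]
  take J:  [B K C object] + [B K C object] + [J B K C object] + [J]
  take B:  [B K C object] + [B K C object] + [B K C object]
  take K:  [K C object] + [K C object] + [K C object]
  take C:  [C object] + [C object] + [C object]
  take object:  [object] + [object] + [object]

I, D, A, J, B, K, C, object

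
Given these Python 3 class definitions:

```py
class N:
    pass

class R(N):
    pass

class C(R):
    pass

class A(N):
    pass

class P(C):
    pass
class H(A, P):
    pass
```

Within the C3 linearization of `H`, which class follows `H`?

L[H] = H + merge(L[A], L[P], [A P])
  take A:  [A N object] + [P C R N object] + [A P]
  take P:  [N object] + [P C R N object] + [P]
  take C:  [N object] + [C R N object]
  take R:  [N object] + [R N object]
  take N:  [N object] + [N object]
  take object:  [object] + [object]
MRO: H A P C R N object
H is at position 0; next is A.

A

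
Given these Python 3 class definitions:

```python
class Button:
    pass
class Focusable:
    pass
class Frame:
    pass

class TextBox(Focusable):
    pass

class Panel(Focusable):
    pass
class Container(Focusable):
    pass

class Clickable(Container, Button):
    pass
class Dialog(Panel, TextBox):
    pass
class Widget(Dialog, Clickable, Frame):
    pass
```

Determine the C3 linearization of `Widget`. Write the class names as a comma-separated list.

Widget, Dialog, Panel, TextBox, Clickable, Container, Focusable, Button, Frame, object

L[Widget] = Widget + merge(L[Dialog], L[Clickable], L[Frame], [Dialog Clickable Frame])
  take Dialog:  [Dialog Panel TextBox Focusable object] + [Clickable Container Focusable Button object] + [Frame object] + [Dialog Clickable Frame]
  take Panel:  [Panel TextBox Focusable object] + [Clickable Container Focusable Button object] + [Frame object] + [Clickable Frame]
  take TextBox:  [TextBox Focusable object] + [Clickable Container Focusable Button object] + [Frame object] + [Clickable Frame]
  take Clickable:  [Focusable object] + [Clickable Container Focusable Button object] + [Frame object] + [Clickable Frame]
  take Container:  [Focusable object] + [Container Focusable Button object] + [Frame object] + [Frame]
  take Focusable:  [Focusable object] + [Focusable Button object] + [Frame object] + [Frame]
  take Button:  [object] + [Button object] + [Frame object] + [Frame]
  take Frame:  [object] + [object] + [Frame object] + [Frame]
  take object:  [object] + [object] + [object]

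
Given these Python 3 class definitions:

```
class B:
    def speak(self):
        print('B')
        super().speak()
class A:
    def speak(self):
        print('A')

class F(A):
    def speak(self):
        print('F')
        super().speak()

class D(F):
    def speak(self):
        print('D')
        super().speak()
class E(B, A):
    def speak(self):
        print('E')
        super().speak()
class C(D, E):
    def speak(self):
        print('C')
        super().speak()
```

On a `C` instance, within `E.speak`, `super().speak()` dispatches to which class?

B

L[C] = C + merge(L[D], L[E], [D E])
  take D:  [D F A object] + [E B A object] + [D E]
  take F:  [F A object] + [E B A object] + [E]
  take E:  [A object] + [E B A object] + [E]
  take B:  [A object] + [B A object]
  take A:  [A object] + [A object]
  take object:  [object] + [object]
MRO: C D F E B A object
super() in E.speak on a C instance goes to the class after E in C's MRO: B.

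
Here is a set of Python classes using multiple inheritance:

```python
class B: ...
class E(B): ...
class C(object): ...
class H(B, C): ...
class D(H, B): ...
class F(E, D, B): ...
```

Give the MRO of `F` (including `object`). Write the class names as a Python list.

L[F] = F + merge(L[E], L[D], L[B], [E D B])
  take E:  [E B object] + [D H B C object] + [B object] + [E D B]
  take D:  [B object] + [D H B C object] + [B object] + [D B]
  take H:  [B object] + [H B C object] + [B object] + [B]
  take B:  [B object] + [B C object] + [B object] + [B]
  take C:  [object] + [C object] + [object]
  take object:  [object] + [object] + [object]

[F, E, D, H, B, C, object]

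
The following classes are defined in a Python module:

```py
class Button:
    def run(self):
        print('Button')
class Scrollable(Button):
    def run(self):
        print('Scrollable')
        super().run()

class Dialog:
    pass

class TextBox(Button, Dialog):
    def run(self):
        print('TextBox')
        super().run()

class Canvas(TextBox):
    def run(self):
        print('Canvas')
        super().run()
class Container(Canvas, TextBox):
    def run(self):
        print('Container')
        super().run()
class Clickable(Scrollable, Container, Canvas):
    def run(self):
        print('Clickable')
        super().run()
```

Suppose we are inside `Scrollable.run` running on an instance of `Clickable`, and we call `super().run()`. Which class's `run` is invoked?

L[Clickable] = Clickable + merge(L[Scrollable], L[Container], L[Canvas], [Scrollable Container Canvas])
  take Scrollable:  [Scrollable Button object] + [Container Canvas TextBox Button Dialog object] + [Canvas TextBox Button Dialog object] + [Scrollable Container Canvas]
  take Container:  [Button object] + [Container Canvas TextBox Button Dialog object] + [Canvas TextBox Button Dialog object] + [Container Canvas]
  take Canvas:  [Button object] + [Canvas TextBox Button Dialog object] + [Canvas TextBox Button Dialog object] + [Canvas]
  take TextBox:  [Button object] + [TextBox Button Dialog object] + [TextBox Button Dialog object]
  take Button:  [Button object] + [Button Dialog object] + [Button Dialog object]
  take Dialog:  [object] + [Dialog object] + [Dialog object]
  take object:  [object] + [object] + [object]
MRO: Clickable Scrollable Container Canvas TextBox Button Dialog object
super() in Scrollable.run on a Clickable instance goes to the class after Scrollable in Clickable's MRO: Container.

Container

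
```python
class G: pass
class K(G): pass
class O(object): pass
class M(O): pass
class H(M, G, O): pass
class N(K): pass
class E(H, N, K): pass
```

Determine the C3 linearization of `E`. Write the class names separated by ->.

E -> H -> M -> N -> K -> G -> O -> object

L[E] = E + merge(L[H], L[N], L[K], [H N K])
  take H:  [H M G O object] + [N K G object] + [K G object] + [H N K]
  take M:  [M G O object] + [N K G object] + [K G object] + [N K]
  take N:  [G O object] + [N K G object] + [K G object] + [N K]
  take K:  [G O object] + [K G object] + [K G object] + [K]
  take G:  [G O object] + [G object] + [G object]
  take O:  [O object] + [object] + [object]
  take object:  [object] + [object] + [object]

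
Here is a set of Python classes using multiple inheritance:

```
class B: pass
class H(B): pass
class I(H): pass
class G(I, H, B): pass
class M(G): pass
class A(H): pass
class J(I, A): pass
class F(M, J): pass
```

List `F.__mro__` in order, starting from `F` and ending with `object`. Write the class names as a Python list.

[F, M, G, J, I, A, H, B, object]

L[F] = F + merge(L[M], L[J], [M J])
  take M:  [M G I H B object] + [J I A H B object] + [M J]
  take G:  [G I H B object] + [J I A H B object] + [J]
  take J:  [I H B object] + [J I A H B object] + [J]
  take I:  [I H B object] + [I A H B object]
  take A:  [H B object] + [A H B object]
  take H:  [H B object] + [H B object]
  take B:  [B object] + [B object]
  take object:  [object] + [object]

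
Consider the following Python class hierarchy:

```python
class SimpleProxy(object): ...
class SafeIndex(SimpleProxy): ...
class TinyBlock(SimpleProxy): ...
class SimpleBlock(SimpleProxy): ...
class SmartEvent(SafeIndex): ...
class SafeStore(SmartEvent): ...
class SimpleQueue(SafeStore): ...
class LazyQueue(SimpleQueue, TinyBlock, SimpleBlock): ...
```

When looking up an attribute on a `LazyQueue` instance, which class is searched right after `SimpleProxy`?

object

L[LazyQueue] = LazyQueue + merge(L[SimpleQueue], L[TinyBlock], L[SimpleBlock], [SimpleQueue TinyBlock SimpleBlock])
  take SimpleQueue:  [SimpleQueue SafeStore SmartEvent SafeIndex SimpleProxy object] + [TinyBlock SimpleProxy object] + [SimpleBlock SimpleProxy object] + [SimpleQueue TinyBlock SimpleBlock]
  take SafeStore:  [SafeStore SmartEvent SafeIndex SimpleProxy object] + [TinyBlock SimpleProxy object] + [SimpleBlock SimpleProxy object] + [TinyBlock SimpleBlock]
  take SmartEvent:  [SmartEvent SafeIndex SimpleProxy object] + [TinyBlock SimpleProxy object] + [SimpleBlock SimpleProxy object] + [TinyBlock SimpleBlock]
  take SafeIndex:  [SafeIndex SimpleProxy object] + [TinyBlock SimpleProxy object] + [SimpleBlock SimpleProxy object] + [TinyBlock SimpleBlock]
  take TinyBlock:  [SimpleProxy object] + [TinyBlock SimpleProxy object] + [SimpleBlock SimpleProxy object] + [TinyBlock SimpleBlock]
  take SimpleBlock:  [SimpleProxy object] + [SimpleProxy object] + [SimpleBlock SimpleProxy object] + [SimpleBlock]
  take SimpleProxy:  [SimpleProxy object] + [SimpleProxy object] + [SimpleProxy object]
  take object:  [object] + [object] + [object]
MRO: LazyQueue SimpleQueue SafeStore SmartEvent SafeIndex TinyBlock SimpleBlock SimpleProxy object
SimpleProxy is at position 7; next is object.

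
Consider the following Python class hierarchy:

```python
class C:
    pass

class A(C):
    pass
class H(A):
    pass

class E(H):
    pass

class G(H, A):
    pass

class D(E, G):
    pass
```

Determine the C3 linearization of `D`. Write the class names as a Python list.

[D, E, G, H, A, C, object]

L[D] = D + merge(L[E], L[G], [E G])
  take E:  [E H A C object] + [G H A C object] + [E G]
  take G:  [H A C object] + [G H A C object] + [G]
  take H:  [H A C object] + [H A C object]
  take A:  [A C object] + [A C object]
  take C:  [C object] + [C object]
  take object:  [object] + [object]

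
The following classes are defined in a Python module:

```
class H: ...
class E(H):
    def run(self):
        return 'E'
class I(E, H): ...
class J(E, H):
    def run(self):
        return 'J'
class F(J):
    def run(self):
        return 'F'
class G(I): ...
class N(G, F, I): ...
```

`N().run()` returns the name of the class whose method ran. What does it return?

L[N] = N + merge(L[G], L[F], L[I], [G F I])
  take G:  [G I E H object] + [F J E H object] + [I E H object] + [G F I]
  take F:  [I E H object] + [F J E H object] + [I E H object] + [F I]
  take I:  [I E H object] + [J E H object] + [I E H object] + [I]
  take J:  [E H object] + [J E H object] + [E H object]
  take E:  [E H object] + [E H object] + [E H object]
  take H:  [H object] + [H object] + [H object]
  take object:  [object] + [object] + [object]
MRO: N G F I J E H object
run is defined in: E, F, J. First along the MRO is F.

F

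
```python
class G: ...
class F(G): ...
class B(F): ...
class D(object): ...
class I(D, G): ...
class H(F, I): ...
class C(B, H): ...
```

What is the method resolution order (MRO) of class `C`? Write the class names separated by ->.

L[C] = C + merge(L[B], L[H], [B H])
  take B:  [B F G object] + [H F I D G object] + [B H]
  take H:  [F G object] + [H F I D G object] + [H]
  take F:  [F G object] + [F I D G object]
  take I:  [G object] + [I D G object]
  take D:  [G object] + [D G object]
  take G:  [G object] + [G object]
  take object:  [object] + [object]

C -> B -> H -> F -> I -> D -> G -> object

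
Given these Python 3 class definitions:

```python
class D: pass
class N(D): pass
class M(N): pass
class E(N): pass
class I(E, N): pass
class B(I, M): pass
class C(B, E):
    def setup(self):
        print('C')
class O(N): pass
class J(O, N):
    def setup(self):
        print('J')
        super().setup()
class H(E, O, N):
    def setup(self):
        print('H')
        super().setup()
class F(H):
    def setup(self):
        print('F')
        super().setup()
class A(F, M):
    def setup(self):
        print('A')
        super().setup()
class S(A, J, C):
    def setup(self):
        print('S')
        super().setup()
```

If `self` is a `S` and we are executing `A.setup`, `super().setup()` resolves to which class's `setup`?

L[S] = S + merge(L[A], L[J], L[C], [A J C])
  take A:  [A F H E O M N D object] + [J O N D object] + [C B I E M N D object] + [A J C]
  take F:  [F H E O M N D object] + [J O N D object] + [C B I E M N D object] + [J C]
  take H:  [H E O M N D object] + [J O N D object] + [C B I E M N D object] + [J C]
  take J:  [E O M N D object] + [J O N D object] + [C B I E M N D object] + [J C]
  take C:  [E O M N D object] + [O N D object] + [C B I E M N D object] + [C]
  take B:  [E O M N D object] + [O N D object] + [B I E M N D object]
  take I:  [E O M N D object] + [O N D object] + [I E M N D object]
  take E:  [E O M N D object] + [O N D object] + [E M N D object]
  take O:  [O M N D object] + [O N D object] + [M N D object]
  take M:  [M N D object] + [N D object] + [M N D object]
  take N:  [N D object] + [N D object] + [N D object]
  take D:  [D object] + [D object] + [D object]
  take object:  [object] + [object] + [object]
MRO: S A F H J C B I E O M N D object
super() in A.setup on a S instance goes to the class after A in S's MRO: F.

F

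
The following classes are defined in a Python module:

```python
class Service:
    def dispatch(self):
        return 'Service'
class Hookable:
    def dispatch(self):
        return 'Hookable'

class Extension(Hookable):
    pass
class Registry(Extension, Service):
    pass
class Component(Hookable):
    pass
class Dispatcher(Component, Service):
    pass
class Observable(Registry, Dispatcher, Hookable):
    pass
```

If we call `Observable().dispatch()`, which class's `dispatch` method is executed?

L[Observable] = Observable + merge(L[Registry], L[Dispatcher], L[Hookable], [Registry Dispatcher Hookable])
  take Registry:  [Registry Extension Hookable Service object] + [Dispatcher Component Hookable Service object] + [Hookable object] + [Registry Dispatcher Hookable]
  take Extension:  [Extension Hookable Service object] + [Dispatcher Component Hookable Service object] + [Hookable object] + [Dispatcher Hookable]
  take Dispatcher:  [Hookable Service object] + [Dispatcher Component Hookable Service object] + [Hookable object] + [Dispatcher Hookable]
  take Component:  [Hookable Service object] + [Component Hookable Service object] + [Hookable object] + [Hookable]
  take Hookable:  [Hookable Service object] + [Hookable Service object] + [Hookable object] + [Hookable]
  take Service:  [Service object] + [Service object] + [object]
  take object:  [object] + [object] + [object]
MRO: Observable Registry Extension Dispatcher Component Hookable Service object
dispatch is defined in: Hookable, Service. First along the MRO is Hookable.

Hookable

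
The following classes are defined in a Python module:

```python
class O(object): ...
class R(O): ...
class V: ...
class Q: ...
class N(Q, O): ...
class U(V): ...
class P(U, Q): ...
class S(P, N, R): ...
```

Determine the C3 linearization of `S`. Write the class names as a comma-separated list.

S, P, U, V, N, Q, R, O, object

L[S] = S + merge(L[P], L[N], L[R], [P N R])
  take P:  [P U V Q object] + [N Q O object] + [R O object] + [P N R]
  take U:  [U V Q object] + [N Q O object] + [R O object] + [N R]
  take V:  [V Q object] + [N Q O object] + [R O object] + [N R]
  take N:  [Q object] + [N Q O object] + [R O object] + [N R]
  take Q:  [Q object] + [Q O object] + [R O object] + [R]
  take R:  [object] + [O object] + [R O object] + [R]
  take O:  [object] + [O object] + [O object]
  take object:  [object] + [object] + [object]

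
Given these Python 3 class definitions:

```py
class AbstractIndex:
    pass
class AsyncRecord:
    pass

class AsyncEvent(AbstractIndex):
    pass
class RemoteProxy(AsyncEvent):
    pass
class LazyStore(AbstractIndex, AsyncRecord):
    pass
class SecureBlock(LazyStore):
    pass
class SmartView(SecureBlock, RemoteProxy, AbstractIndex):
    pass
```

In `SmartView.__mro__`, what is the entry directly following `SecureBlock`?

L[SmartView] = SmartView + merge(L[SecureBlock], L[RemoteProxy], L[AbstractIndex], [SecureBlock RemoteProxy AbstractIndex])
  take SecureBlock:  [SecureBlock LazyStore AbstractIndex AsyncRecord object] + [RemoteProxy AsyncEvent AbstractIndex object] + [AbstractIndex object] + [SecureBlock RemoteProxy AbstractIndex]
  take LazyStore:  [LazyStore AbstractIndex AsyncRecord object] + [RemoteProxy AsyncEvent AbstractIndex object] + [AbstractIndex object] + [RemoteProxy AbstractIndex]
  take RemoteProxy:  [AbstractIndex AsyncRecord object] + [RemoteProxy AsyncEvent AbstractIndex object] + [AbstractIndex object] + [RemoteProxy AbstractIndex]
  take AsyncEvent:  [AbstractIndex AsyncRecord object] + [AsyncEvent AbstractIndex object] + [AbstractIndex object] + [AbstractIndex]
  take AbstractIndex:  [AbstractIndex AsyncRecord object] + [AbstractIndex object] + [AbstractIndex object] + [AbstractIndex]
  take AsyncRecord:  [AsyncRecord object] + [object] + [object]
  take object:  [object] + [object] + [object]
MRO: SmartView SecureBlock LazyStore RemoteProxy AsyncEvent AbstractIndex AsyncRecord object
SecureBlock is at position 1; next is LazyStore.

LazyStore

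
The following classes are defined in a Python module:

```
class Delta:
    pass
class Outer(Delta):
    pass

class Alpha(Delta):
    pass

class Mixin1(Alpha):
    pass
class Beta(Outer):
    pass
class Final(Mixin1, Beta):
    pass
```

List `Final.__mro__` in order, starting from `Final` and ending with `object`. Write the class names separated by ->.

L[Final] = Final + merge(L[Mixin1], L[Beta], [Mixin1 Beta])
  take Mixin1:  [Mixin1 Alpha Delta object] + [Beta Outer Delta object] + [Mixin1 Beta]
  take Alpha:  [Alpha Delta object] + [Beta Outer Delta object] + [Beta]
  take Beta:  [Delta object] + [Beta Outer Delta object] + [Beta]
  take Outer:  [Delta object] + [Outer Delta object]
  take Delta:  [Delta object] + [Delta object]
  take object:  [object] + [object]

Final -> Mixin1 -> Alpha -> Beta -> Outer -> Delta -> object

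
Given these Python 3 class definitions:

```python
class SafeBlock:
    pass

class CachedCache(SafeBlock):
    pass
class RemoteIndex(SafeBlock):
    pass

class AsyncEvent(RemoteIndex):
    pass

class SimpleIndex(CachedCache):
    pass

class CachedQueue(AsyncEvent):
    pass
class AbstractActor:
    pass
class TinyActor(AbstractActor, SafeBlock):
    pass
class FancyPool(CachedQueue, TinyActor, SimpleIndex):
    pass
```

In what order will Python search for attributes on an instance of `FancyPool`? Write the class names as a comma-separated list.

L[FancyPool] = FancyPool + merge(L[CachedQueue], L[TinyActor], L[SimpleIndex], [CachedQueue TinyActor SimpleIndex])
  take CachedQueue:  [CachedQueue AsyncEvent RemoteIndex SafeBlock object] + [TinyActor AbstractActor SafeBlock object] + [SimpleIndex CachedCache SafeBlock object] + [CachedQueue TinyActor SimpleIndex]
  take AsyncEvent:  [AsyncEvent RemoteIndex SafeBlock object] + [TinyActor AbstractActor SafeBlock object] + [SimpleIndex CachedCache SafeBlock object] + [TinyActor SimpleIndex]
  take RemoteIndex:  [RemoteIndex SafeBlock object] + [TinyActor AbstractActor SafeBlock object] + [SimpleIndex CachedCache SafeBlock object] + [TinyActor SimpleIndex]
  take TinyActor:  [SafeBlock object] + [TinyActor AbstractActor SafeBlock object] + [SimpleIndex CachedCache SafeBlock object] + [TinyActor SimpleIndex]
  take AbstractActor:  [SafeBlock object] + [AbstractActor SafeBlock object] + [SimpleIndex CachedCache SafeBlock object] + [SimpleIndex]
  take SimpleIndex:  [SafeBlock object] + [SafeBlock object] + [SimpleIndex CachedCache SafeBlock object] + [SimpleIndex]
  take CachedCache:  [SafeBlock object] + [SafeBlock object] + [CachedCache SafeBlock object]
  take SafeBlock:  [SafeBlock object] + [SafeBlock object] + [SafeBlock object]
  take object:  [object] + [object] + [object]

FancyPool, CachedQueue, AsyncEvent, RemoteIndex, TinyActor, AbstractActor, SimpleIndex, CachedCache, SafeBlock, object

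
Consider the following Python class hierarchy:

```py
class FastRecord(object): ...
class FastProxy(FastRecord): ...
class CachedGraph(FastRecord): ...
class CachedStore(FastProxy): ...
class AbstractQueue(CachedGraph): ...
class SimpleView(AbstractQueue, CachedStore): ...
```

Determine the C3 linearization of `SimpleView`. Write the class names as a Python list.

[SimpleView, AbstractQueue, CachedGraph, CachedStore, FastProxy, FastRecord, object]

L[SimpleView] = SimpleView + merge(L[AbstractQueue], L[CachedStore], [AbstractQueue CachedStore])
  take AbstractQueue:  [AbstractQueue CachedGraph FastRecord object] + [CachedStore FastProxy FastRecord object] + [AbstractQueue CachedStore]
  take CachedGraph:  [CachedGraph FastRecord object] + [CachedStore FastProxy FastRecord object] + [CachedStore]
  take CachedStore:  [FastRecord object] + [CachedStore FastProxy FastRecord object] + [CachedStore]
  take FastProxy:  [FastRecord object] + [FastProxy FastRecord object]
  take FastRecord:  [FastRecord object] + [FastRecord object]
  take object:  [object] + [object]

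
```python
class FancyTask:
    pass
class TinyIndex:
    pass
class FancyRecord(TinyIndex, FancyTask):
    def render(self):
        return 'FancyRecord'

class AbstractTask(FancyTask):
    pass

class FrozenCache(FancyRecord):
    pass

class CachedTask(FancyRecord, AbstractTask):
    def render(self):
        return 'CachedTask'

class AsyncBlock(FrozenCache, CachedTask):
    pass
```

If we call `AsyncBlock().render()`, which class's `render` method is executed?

L[AsyncBlock] = AsyncBlock + merge(L[FrozenCache], L[CachedTask], [FrozenCache CachedTask])
  take FrozenCache:  [FrozenCache FancyRecord TinyIndex FancyTask object] + [CachedTask FancyRecord TinyIndex AbstractTask FancyTask object] + [FrozenCache CachedTask]
  take CachedTask:  [FancyRecord TinyIndex FancyTask object] + [CachedTask FancyRecord TinyIndex AbstractTask FancyTask object] + [CachedTask]
  take FancyRecord:  [FancyRecord TinyIndex FancyTask object] + [FancyRecord TinyIndex AbstractTask FancyTask object]
  take TinyIndex:  [TinyIndex FancyTask object] + [TinyIndex AbstractTask FancyTask object]
  take AbstractTask:  [FancyTask object] + [AbstractTask FancyTask object]
  take FancyTask:  [FancyTask object] + [FancyTask object]
  take object:  [object] + [object]
MRO: AsyncBlock FrozenCache CachedTask FancyRecord TinyIndex AbstractTask FancyTask object
render is defined in: CachedTask, FancyRecord. First along the MRO is CachedTask.

CachedTask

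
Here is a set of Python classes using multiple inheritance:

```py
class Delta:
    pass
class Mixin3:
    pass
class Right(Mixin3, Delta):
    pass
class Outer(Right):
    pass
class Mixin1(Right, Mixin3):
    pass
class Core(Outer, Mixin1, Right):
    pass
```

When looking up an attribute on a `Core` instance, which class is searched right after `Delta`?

L[Core] = Core + merge(L[Outer], L[Mixin1], L[Right], [Outer Mixin1 Right])
  take Outer:  [Outer Right Mixin3 Delta object] + [Mixin1 Right Mixin3 Delta object] + [Right Mixin3 Delta object] + [Outer Mixin1 Right]
  take Mixin1:  [Right Mixin3 Delta object] + [Mixin1 Right Mixin3 Delta object] + [Right Mixin3 Delta object] + [Mixin1 Right]
  take Right:  [Right Mixin3 Delta object] + [Right Mixin3 Delta object] + [Right Mixin3 Delta object] + [Right]
  take Mixin3:  [Mixin3 Delta object] + [Mixin3 Delta object] + [Mixin3 Delta object]
  take Delta:  [Delta object] + [Delta object] + [Delta object]
  take object:  [object] + [object] + [object]
MRO: Core Outer Mixin1 Right Mixin3 Delta object
Delta is at position 5; next is object.

object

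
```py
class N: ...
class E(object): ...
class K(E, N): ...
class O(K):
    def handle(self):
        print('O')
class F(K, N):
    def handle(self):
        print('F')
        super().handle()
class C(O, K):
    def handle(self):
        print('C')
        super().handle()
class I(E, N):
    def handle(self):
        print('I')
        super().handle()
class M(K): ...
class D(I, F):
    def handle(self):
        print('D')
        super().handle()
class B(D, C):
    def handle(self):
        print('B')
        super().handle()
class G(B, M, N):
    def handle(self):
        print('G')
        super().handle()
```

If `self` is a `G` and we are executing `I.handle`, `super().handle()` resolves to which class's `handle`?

F

L[G] = G + merge(L[B], L[M], L[N], [B M N])
  take B:  [B D I F C O K E N object] + [M K E N object] + [N object] + [B M N]
  take D:  [D I F C O K E N object] + [M K E N object] + [N object] + [M N]
  take I:  [I F C O K E N object] + [M K E N object] + [N object] + [M N]
  take F:  [F C O K E N object] + [M K E N object] + [N object] + [M N]
  take C:  [C O K E N object] + [M K E N object] + [N object] + [M N]
  take O:  [O K E N object] + [M K E N object] + [N object] + [M N]
  take M:  [K E N object] + [M K E N object] + [N object] + [M N]
  take K:  [K E N object] + [K E N object] + [N object] + [N]
  take E:  [E N object] + [E N object] + [N object] + [N]
  take N:  [N object] + [N object] + [N object] + [N]
  take object:  [object] + [object] + [object]
MRO: G B D I F C O M K E N object
super() in I.handle on a G instance goes to the class after I in G's MRO: F.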